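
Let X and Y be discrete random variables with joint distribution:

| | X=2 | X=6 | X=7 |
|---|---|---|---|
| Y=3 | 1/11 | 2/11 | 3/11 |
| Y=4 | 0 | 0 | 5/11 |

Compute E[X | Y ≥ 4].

P(Y ≥ 4) = 5/11.
Σ X·P over the event = 7·(5/11) = 35/11.
E[X | Y ≥ 4] = (35/11) / (5/11) = 7.

7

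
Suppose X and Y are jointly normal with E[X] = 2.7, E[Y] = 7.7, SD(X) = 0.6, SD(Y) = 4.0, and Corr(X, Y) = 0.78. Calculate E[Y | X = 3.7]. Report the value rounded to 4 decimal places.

12.9000

The regression of Y on X has slope ρ·σ_Y/σ_X and passes through (μ_X, μ_Y).
E[Y | X=3.7] = 7.7 + (0.78)·(4.0/0.6)·(3.7 − (2.7)) = 7.7 + (5.2)·(1) = 12.9000.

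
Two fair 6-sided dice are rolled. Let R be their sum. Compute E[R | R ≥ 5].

116/15

P(R ≥ 5) = 5/6.
Σ over the event: 5·1/9 + 6·5/36 + 7·1/6 + 8·5/36 + 9·1/9 + 10·1/12 + 11·1/18 + 12·1/36 = 58/9.
E[R | R ≥ 5] = (58/9) / (5/6) = 116/15.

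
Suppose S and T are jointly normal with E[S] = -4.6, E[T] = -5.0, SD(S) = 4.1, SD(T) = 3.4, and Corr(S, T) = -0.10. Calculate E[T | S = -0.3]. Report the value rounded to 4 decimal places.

The regression of T on S has slope ρ·σ_T/σ_S and passes through (μ_S, μ_T).
E[T | S=-0.3] = -5.0 + (-0.10)·(3.4/4.1)·(-0.3 − (-4.6)) = -5.0 + (-0.082927)·(4.3) = -5.3566.

-5.3566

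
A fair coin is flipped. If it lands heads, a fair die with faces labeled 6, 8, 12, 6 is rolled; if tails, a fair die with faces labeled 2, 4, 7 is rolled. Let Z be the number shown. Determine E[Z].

37/6

E[Z | heads] = (6+8+12+6)/4 = 8.
E[Z | tails] = (2+4+7)/3 = 13/3.
E[Z] = (1/2)·(8) + (1/2)·(13/3) = 37/6.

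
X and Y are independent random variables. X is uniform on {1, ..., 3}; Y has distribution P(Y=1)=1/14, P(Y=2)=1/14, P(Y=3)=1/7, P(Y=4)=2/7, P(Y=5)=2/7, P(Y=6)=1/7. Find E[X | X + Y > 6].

P(X + Y > 6) = 3/7.
Summing X·P(x,y) over outcomes with X + Y > 6 gives 22/21.
E[X | X + Y > 6] = (22/21) / (3/7) = 22/9.

22/9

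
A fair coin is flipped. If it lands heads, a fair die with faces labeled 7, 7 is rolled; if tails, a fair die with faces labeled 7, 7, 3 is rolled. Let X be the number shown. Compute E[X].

19/3

E[X | heads] = (7+7)/2 = 7.
E[X | tails] = (7+7+3)/3 = 17/3.
By the law of total expectation,
E[X] = (1/2)·(7) + (1/2)·(17/3) = 19/3.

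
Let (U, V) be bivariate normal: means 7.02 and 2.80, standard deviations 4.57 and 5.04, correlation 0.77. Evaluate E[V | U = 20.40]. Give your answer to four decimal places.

14.1622

The regression of V on U has slope ρ·σ_V/σ_U and passes through (μ_U, μ_V).
E[V | U=20.40] = 2.80 + (0.77)·(5.04/4.57)·(20.40 − (7.02)) = 2.80 + (0.84919)·(13.38) = 14.1622.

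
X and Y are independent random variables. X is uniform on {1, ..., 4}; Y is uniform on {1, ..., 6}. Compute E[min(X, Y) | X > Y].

Outcomes with X > Y: (2,1), (3,1), (3,2), (4,1), (4,2), (4,3), each with probability 1/24.
E[min(X, Y) | X > Y] = (1 + 1 + 2 + 1 + 2 + 3) / 6 = 5/3.

5/3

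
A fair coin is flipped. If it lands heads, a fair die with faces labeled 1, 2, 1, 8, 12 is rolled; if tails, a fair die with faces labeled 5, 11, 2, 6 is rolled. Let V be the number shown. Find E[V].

E[V | heads] = (1+2+1+8+12)/5 = 24/5.
E[V | tails] = (5+11+2+6)/4 = 6.
By the law of total expectation,
E[V] = (1/2)·(24/5) + (1/2)·(6) = 27/5.

27/5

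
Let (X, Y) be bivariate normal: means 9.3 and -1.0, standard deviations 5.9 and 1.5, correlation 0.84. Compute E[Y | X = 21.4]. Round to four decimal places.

1.5841

E[Y | X=x] = μ_Y + ρ(σ_Y/σ_X)(x − μ_X) for jointly normal variables.
E[Y | X=21.4] = -1.0 + (0.84)·(1.5/5.9)·(21.4 − (9.3)) = -1.0 + (0.21356)·(12.1) = 1.5841.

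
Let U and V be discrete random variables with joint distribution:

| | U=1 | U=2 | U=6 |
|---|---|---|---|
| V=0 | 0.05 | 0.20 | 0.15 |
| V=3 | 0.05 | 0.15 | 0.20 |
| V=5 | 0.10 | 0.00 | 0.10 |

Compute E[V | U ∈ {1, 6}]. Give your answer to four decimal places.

P(U ∈ {1, 6}) = 0.65.
Σ V·P over the event = 0·(0.05) + 3·(0.05) + 5·(0.10) + 0·(0.15) + 3·(0.20) + 5·(0.10) = 1.75.
E[V | U ∈ {1, 6}] = (1.75) / (0.65) = 2.6923.

2.6923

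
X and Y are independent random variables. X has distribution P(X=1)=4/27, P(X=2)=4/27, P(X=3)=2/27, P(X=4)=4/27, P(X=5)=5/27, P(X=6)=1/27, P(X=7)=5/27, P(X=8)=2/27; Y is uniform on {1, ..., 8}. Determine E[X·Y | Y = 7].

P(Y = 7) = 1/8.
Summing XY·P(x,y) over outcomes with Y = 7 gives 203/54.
E[X·Y | Y = 7] = (203/54) / (1/8) = 812/27.

812/27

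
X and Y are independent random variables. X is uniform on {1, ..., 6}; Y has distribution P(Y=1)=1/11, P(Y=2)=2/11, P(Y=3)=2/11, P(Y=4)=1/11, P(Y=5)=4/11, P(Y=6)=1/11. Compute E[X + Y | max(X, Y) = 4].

19/3

P(max(X, Y) = 4) = 3/22.
Summing (X+Y)·P(x,y) over outcomes with max(X, Y) = 4 gives 19/22.
E[X + Y | max(X, Y) = 4] = (19/22) / (3/22) = 19/3.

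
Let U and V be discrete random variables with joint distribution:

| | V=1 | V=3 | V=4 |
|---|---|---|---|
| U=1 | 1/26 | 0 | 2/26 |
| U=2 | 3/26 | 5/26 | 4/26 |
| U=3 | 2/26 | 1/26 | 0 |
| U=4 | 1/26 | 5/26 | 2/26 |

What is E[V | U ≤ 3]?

P(U ≤ 3) = 9/13.
Σ V·P over the event = 1·(1/26) + 4·(2/26) + 1·(3/26) + 3·(5/26) + 4·(4/26) + 1·(2/26) + 3·(1/26) = 24/13.
E[V | U ≤ 3] = (24/13) / (9/13) = 8/3.

8/3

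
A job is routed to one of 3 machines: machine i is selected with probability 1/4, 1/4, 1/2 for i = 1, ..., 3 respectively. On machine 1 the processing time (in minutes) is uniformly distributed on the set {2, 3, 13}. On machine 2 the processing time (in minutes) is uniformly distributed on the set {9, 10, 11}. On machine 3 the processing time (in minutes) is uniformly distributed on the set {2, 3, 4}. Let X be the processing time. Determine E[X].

E[X | machine 1] = (2+3+13)/3 = 6.
E[X | machine 2] = (9+10+11)/3 = 10.
E[X | machine 3] = (2+3+4)/3 = 3.
E[X] = (1/4)·(6) + (1/4)·(10) + (1/2)·(3) = 11/2.

11/2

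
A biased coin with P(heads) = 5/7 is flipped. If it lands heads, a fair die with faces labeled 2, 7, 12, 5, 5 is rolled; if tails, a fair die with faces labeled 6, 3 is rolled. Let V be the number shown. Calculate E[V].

E[V | heads] = (2+7+12+5+5)/5 = 31/5.
E[V | tails] = (6+3)/2 = 9/2.
E[V] = (5/7)·(31/5) + (2/7)·(9/2) = 40/7.

40/7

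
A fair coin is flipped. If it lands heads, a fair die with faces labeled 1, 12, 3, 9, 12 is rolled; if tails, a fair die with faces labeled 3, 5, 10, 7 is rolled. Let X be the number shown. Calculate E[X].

273/40

E[X | heads] = (1+12+3+9+12)/5 = 37/5.
E[X | tails] = (3+5+10+7)/4 = 25/4.
By the law of total expectation,
E[X] = (1/2)·(37/5) + (1/2)·(25/4) = 273/40.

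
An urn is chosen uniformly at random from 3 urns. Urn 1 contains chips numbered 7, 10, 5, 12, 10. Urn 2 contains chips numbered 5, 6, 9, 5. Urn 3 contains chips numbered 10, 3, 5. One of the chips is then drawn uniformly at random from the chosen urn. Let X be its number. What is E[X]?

421/60

E[X | urn 1] = (7+10+5+12+10)/5 = 44/5.
E[X | urn 2] = (5+6+9+5)/4 = 25/4.
E[X | urn 3] = (10+3+5)/3 = 6.
By the law of total expectation,
E[X] = (1/3)·(44/5) + (1/3)·(25/4) + (1/3)·(6) = 421/60.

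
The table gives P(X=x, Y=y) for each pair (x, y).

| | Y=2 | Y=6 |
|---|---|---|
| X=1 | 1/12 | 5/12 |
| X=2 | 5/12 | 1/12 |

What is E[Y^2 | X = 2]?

28/3

P(X = 2) = 1/2.
Summing Y^2·P(X=x,Y=y) over the conditioning event gives 14/3.
E[Y^2 | X = 2] = (14/3) / (1/2) = 28/3.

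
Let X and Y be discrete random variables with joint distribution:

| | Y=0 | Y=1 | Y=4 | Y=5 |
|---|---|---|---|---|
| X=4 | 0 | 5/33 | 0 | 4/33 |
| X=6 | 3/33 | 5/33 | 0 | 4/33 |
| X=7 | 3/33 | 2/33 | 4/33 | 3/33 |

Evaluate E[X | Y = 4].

P(Y = 4) = 4/33.
Σ X·P over the event = 7·(4/33) = 28/33.
E[X | Y = 4] = (28/33) / (4/33) = 7.

7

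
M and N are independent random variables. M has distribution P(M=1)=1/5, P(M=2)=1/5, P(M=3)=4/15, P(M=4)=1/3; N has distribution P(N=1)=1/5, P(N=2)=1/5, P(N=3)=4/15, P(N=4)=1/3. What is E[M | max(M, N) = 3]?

P(max(M, N) = 3) = 64/225.
Summing M·P(x,y) over outcomes with max(M, N) = 3 gives 52/75.
E[M | max(M, N) = 3] = (52/75) / (64/225) = 39/16.

39/16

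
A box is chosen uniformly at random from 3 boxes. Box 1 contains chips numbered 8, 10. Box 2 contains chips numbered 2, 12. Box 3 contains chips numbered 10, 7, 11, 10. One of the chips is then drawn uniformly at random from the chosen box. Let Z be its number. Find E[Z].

E[Z | box 1] = (8+10)/2 = 9.
E[Z | box 2] = (2+12)/2 = 7.
E[Z | box 3] = (10+7+11+10)/4 = 19/2.
E[Z] = (1/3)·(9) + (1/3)·(7) + (1/3)·(19/2) = 17/2.

17/2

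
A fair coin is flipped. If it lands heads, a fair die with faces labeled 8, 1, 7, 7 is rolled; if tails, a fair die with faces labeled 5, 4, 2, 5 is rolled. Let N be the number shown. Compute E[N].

E[N | heads] = (8+1+7+7)/4 = 23/4.
E[N | tails] = (5+4+2+5)/4 = 4.
E[N] = (1/2)·(23/4) + (1/2)·(4) = 39/8.

39/8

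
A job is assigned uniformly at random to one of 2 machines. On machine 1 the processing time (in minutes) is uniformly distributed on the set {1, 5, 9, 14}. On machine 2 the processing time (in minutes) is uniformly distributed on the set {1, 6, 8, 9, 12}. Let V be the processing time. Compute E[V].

289/40

E[V | machine 1] = (1+5+9+14)/4 = 29/4.
E[V | machine 2] = (1+6+8+9+12)/5 = 36/5.
E[V] = (1/2)·(29/4) + (1/2)·(36/5) = 289/40.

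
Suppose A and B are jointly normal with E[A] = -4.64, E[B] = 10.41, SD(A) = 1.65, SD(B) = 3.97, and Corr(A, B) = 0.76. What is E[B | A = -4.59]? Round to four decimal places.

For a bivariate normal, E[B | A=x] = μ_B + ρ·(σ_B/σ_A)·(x − μ_A).
E[B | A=-4.59] = 10.41 + (0.76)·(3.97/1.65)·(-4.59 − (-4.64)) = 10.41 + (1.8286)·(0.05) = 10.5014.

10.5014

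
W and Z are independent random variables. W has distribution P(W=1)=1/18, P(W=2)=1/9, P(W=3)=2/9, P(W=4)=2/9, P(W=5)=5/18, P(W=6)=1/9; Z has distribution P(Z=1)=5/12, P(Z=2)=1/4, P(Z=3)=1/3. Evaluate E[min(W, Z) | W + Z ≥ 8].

48/17

P(W + Z ≥ 8) = 17/108.
Summing min(W,Z)·P(x,y) over outcomes with W + Z ≥ 8 gives 4/9.
E[min(W, Z) | W + Z ≥ 8] = (4/9) / (17/108) = 48/17.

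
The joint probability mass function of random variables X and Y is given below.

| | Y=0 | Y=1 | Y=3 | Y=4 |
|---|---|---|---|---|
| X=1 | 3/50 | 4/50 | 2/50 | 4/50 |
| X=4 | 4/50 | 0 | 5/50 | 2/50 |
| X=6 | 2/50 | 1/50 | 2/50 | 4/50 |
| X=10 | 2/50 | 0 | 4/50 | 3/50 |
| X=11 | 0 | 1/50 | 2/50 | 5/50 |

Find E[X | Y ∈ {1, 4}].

71/12

P(Y ∈ {1, 4}) = 12/25.
Summing X·P(X=x,Y=y) over the conditioning event gives 71/25.
E[X | Y ∈ {1, 4}] = (71/25) / (12/25) = 71/12.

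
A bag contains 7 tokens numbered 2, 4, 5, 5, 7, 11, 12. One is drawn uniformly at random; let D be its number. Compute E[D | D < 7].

4

P(D < 7) = 4/7.
Σ over the event: 2·1/7 + 4·1/7 + 5·2/7 = 16/7.
E[D | D < 7] = (16/7) / (4/7) = 4.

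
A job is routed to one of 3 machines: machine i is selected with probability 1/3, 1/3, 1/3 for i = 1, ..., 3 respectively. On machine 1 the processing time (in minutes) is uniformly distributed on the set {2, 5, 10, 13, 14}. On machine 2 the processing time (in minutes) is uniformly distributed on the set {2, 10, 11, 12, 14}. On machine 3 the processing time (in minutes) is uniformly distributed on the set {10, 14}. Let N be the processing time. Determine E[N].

E[N | machine 1] = (2+5+10+13+14)/5 = 44/5.
E[N | machine 2] = (2+10+11+12+14)/5 = 49/5.
E[N | machine 3] = (10+14)/2 = 12.
By the law of total expectation,
E[N] = (1/3)·(44/5) + (1/3)·(49/5) + (1/3)·(12) = 51/5.

51/5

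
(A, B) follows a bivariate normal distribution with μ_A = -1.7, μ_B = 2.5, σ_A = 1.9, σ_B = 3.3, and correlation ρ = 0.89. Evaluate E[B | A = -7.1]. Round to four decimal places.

-5.8473

E[B | A=x] = μ_B + ρ(σ_B/σ_A)(x − μ_A) for jointly normal variables.
E[B | A=-7.1] = 2.5 + (0.89)·(3.3/1.9)·(-7.1 − (-1.7)) = 2.5 + (1.5458)·(-5.4) = -5.8473.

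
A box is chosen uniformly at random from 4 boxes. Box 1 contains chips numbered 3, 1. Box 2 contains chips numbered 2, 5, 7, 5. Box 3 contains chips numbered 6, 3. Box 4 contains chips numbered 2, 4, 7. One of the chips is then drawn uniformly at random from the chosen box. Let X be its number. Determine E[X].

E[X | box 1] = (3+1)/2 = 2.
E[X | box 2] = (2+5+7+5)/4 = 19/4.
E[X | box 3] = (6+3)/2 = 9/2.
E[X | box 4] = (2+4+7)/3 = 13/3.
E[X] = (1/4)·(2) + (1/4)·(19/4) + (1/4)·(9/2) + (1/4)·(13/3) = 187/48.

187/48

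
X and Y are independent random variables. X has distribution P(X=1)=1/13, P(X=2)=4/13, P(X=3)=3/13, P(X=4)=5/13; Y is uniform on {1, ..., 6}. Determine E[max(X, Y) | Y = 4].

P(Y = 4) = 1/6.
Summing max(X,Y)·P(x,y) over outcomes with Y = 4 gives 2/3.
E[max(X, Y) | Y = 4] = (2/3) / (1/6) = 4.

4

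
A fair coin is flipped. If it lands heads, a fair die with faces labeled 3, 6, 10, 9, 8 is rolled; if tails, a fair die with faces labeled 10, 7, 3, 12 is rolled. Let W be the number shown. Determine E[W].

38/5

E[W | heads] = (3+6+10+9+8)/5 = 36/5.
E[W | tails] = (10+7+3+12)/4 = 8.
By the law of total expectation,
E[W] = (1/2)·(36/5) + (1/2)·(8) = 38/5.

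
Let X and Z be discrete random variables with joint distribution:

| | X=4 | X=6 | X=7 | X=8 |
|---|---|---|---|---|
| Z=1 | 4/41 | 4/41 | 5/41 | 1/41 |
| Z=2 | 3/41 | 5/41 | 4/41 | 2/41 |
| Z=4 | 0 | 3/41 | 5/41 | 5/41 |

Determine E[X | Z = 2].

43/7

P(Z = 2) = 14/41.
Σ X·P over the event = 4·(3/41) + 6·(5/41) + 7·(4/41) + 8·(2/41) = 86/41.
E[X | Z = 2] = (86/41) / (14/41) = 43/7.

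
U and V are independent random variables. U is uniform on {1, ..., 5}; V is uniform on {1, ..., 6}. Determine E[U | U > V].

Outcomes with U > V: (2,1), (3,1), (3,2), (4,1), (4,2), (4,3), (5,1), (5,2), (5,3), (5,4), each with probability 1/30.
E[U | U > V] = (2 + 3 + 3 + 4 + 4 + 4 + 5 + 5 + 5 + 5) / 10 = 4.

4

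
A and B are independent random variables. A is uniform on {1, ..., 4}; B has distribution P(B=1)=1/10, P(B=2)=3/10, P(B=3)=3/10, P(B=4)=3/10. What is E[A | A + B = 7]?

7/2

P(A + B = 7) = 3/20.
Summing A·P(x,y) over outcomes with A + B = 7 gives 21/40.
E[A | A + B = 7] = (21/40) / (3/20) = 7/2.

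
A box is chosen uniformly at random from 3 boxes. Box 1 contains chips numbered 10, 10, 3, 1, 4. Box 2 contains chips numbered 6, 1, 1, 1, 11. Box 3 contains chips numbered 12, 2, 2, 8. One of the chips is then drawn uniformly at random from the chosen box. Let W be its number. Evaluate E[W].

E[W | box 1] = (10+10+3+1+4)/5 = 28/5.
E[W | box 2] = (6+1+1+1+11)/5 = 4.
E[W | box 3] = (12+2+2+8)/4 = 6.
By the law of total expectation,
E[W] = (1/3)·(28/5) + (1/3)·(4) + (1/3)·(6) = 26/5.

26/5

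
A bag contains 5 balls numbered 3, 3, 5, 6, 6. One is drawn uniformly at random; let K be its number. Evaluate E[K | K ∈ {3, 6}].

P(K ∈ {3, 6}) = 4/5.
Σ over the event: 3·2/5 + 6·2/5 = 18/5.
E[K | K ∈ {3, 6}] = (18/5) / (4/5) = 9/2.

9/2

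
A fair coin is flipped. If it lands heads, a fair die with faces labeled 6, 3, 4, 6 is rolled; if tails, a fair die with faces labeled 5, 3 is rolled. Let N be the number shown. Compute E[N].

35/8

E[N | heads] = (6+3+4+6)/4 = 19/4.
E[N | tails] = (5+3)/2 = 4.
By the law of total expectation,
E[N] = (1/2)·(19/4) + (1/2)·(4) = 35/8.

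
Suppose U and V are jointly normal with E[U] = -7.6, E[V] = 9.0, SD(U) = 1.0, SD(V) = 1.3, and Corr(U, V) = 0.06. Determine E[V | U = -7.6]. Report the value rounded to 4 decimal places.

For a bivariate normal, E[V | U=x] = μ_V + ρ·(σ_V/σ_U)·(x − μ_U).
E[V | U=-7.6] = 9.0 + (0.06)·(1.3/1.0)·(-7.6 − (-7.6)) = 9.0 + (0.078)·(0) = 9.0000.

9.0000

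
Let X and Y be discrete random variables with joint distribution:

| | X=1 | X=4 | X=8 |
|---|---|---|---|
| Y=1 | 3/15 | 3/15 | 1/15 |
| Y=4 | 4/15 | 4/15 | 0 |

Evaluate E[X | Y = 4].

5/2

P(Y = 4) = 8/15.
Σ X·P over the event = 1·(4/15) + 4·(4/15) = 4/3.
E[X | Y = 4] = (4/3) / (8/15) = 5/2.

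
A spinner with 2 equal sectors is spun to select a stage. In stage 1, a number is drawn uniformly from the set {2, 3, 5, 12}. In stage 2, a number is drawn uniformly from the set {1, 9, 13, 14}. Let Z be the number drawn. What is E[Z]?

E[Z | stage 1] = (2+3+5+12)/4 = 11/2.
E[Z | stage 2] = (1+9+13+14)/4 = 37/4.
E[Z] = (1/2)·(11/2) + (1/2)·(37/4) = 59/8.

59/8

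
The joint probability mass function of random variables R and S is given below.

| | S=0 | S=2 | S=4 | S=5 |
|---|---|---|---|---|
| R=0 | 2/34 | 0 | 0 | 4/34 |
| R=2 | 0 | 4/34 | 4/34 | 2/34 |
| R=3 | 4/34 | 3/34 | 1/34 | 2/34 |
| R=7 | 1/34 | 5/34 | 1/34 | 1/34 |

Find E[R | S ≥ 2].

29/9

P(S ≥ 2) = 27/34.
Summing R·P(R=x,S=y) over the conditioning event gives 87/34.
E[R | S ≥ 2] = (87/34) / (27/34) = 29/9.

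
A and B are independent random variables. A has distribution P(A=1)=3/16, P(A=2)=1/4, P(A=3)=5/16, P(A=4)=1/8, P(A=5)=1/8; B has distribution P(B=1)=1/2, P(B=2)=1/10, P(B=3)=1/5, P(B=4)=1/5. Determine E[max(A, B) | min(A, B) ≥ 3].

P(min(A, B) ≥ 3) = 9/40.
Summing max(A,B)·P(x,y) over outcomes with min(A, B) ≥ 3 gives 71/80.
E[max(A, B) | min(A, B) ≥ 3] = (71/80) / (9/40) = 71/18.

71/18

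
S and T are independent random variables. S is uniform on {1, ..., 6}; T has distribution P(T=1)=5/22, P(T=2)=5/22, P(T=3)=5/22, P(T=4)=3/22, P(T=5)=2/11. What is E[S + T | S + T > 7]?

179/20

P(S + T > 7) = 10/33.
Summing (S+T)·P(x,y) over outcomes with S + T > 7 gives 179/66.
E[S + T | S + T > 7] = (179/66) / (10/33) = 179/20.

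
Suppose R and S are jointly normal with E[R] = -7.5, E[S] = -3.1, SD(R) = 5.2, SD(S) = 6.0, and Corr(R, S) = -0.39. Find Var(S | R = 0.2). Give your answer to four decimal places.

30.5244

Var(S | R=x) = (1 − ρ²)·σ_S².
Var(S | R=0.2) = (6.0)²·(1 − (-0.39)²) = 36·0.8479 = 30.5244.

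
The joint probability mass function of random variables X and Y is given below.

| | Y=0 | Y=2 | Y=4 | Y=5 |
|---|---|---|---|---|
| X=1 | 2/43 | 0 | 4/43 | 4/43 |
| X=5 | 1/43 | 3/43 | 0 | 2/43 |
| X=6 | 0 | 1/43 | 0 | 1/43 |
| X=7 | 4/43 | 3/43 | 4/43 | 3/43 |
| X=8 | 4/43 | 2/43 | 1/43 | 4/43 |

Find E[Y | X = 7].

P(X = 7) = 14/43.
Σ Y·P over the event = 0·(4/43) + 2·(3/43) + 4·(4/43) + 5·(3/43) = 37/43.
E[Y | X = 7] = (37/43) / (14/43) = 37/14.

37/14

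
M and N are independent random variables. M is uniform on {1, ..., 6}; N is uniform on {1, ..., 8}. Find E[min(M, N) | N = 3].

5/2

Outcomes with N = 3: (1,3), (2,3), (3,3), (4,3), (5,3), (6,3), each with probability 1/48.
E[min(M, N) | N = 3] = (1 + 2 + 3 + 3 + 3 + 3) / 6 = 5/2.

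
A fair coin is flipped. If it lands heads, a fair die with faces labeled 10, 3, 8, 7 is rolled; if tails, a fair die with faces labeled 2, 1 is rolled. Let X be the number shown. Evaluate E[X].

17/4

E[X | heads] = (10+3+8+7)/4 = 7.
E[X | tails] = (2+1)/2 = 3/2.
E[X] = (1/2)·(7) + (1/2)·(3/2) = 17/4.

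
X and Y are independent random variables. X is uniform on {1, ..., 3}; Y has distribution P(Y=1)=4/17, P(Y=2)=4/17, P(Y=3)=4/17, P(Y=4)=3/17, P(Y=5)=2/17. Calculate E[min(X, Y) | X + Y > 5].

39/16

P(X + Y > 5) = 16/51.
Summing min(X,Y)·P(x,y) over outcomes with X + Y > 5 gives 13/17.
E[min(X, Y) | X + Y > 5] = (13/17) / (16/51) = 39/16.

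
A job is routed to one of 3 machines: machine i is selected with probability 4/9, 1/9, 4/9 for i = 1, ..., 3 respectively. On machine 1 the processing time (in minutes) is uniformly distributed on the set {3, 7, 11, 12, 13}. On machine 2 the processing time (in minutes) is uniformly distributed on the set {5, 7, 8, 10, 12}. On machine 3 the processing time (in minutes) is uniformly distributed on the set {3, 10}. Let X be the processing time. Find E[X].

356/45

E[X | machine 1] = (3+7+11+12+13)/5 = 46/5.
E[X | machine 2] = (5+7+8+10+12)/5 = 42/5.
E[X | machine 3] = (3+10)/2 = 13/2.
E[X] = (4/9)·(46/5) + (1/9)·(42/5) + (4/9)·(13/2) = 356/45.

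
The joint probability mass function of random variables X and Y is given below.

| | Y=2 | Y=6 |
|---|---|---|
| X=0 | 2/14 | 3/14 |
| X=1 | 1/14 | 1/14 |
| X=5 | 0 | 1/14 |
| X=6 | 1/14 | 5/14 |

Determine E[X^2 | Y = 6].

P(Y = 6) = 5/7.
Σ X^2·P over the event = 0·(3/14) + 1·(1/14) + 25·(1/14) + 36·(5/14) = 103/7.
E[X^2 | Y = 6] = (103/7) / (5/7) = 103/5.

103/5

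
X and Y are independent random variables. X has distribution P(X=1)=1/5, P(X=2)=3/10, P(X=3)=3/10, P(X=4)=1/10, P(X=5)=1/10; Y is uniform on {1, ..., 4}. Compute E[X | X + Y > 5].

P(X + Y > 5) = 2/5.
Summing X·P(x,y) over outcomes with X + Y > 5 gives 7/5.
E[X | X + Y > 5] = (7/5) / (2/5) = 7/2.

7/2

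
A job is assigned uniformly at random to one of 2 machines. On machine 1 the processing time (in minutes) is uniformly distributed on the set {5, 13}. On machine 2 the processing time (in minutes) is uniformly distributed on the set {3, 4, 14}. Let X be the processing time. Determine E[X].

8

E[X | machine 1] = (5+13)/2 = 9.
E[X | machine 2] = (3+4+14)/3 = 7.
E[X] = (1/2)·(9) + (1/2)·(7) = 8.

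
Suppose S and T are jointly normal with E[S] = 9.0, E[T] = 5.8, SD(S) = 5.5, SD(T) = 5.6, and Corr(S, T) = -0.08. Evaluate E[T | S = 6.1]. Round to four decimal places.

For a bivariate normal, E[T | S=x] = μ_T + ρ·(σ_T/σ_S)·(x − μ_S).
E[T | S=6.1] = 5.8 + (-0.08)·(5.6/5.5)·(6.1 − (9.0)) = 5.8 + (-0.081455)·(-2.9) = 6.0362.

6.0362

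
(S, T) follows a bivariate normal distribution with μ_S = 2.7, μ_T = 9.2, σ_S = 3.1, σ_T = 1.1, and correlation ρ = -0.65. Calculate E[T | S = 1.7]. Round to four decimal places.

9.4306

E[T | S=x] = μ_T + ρ(σ_T/σ_S)(x − μ_S) for jointly normal variables.
E[T | S=1.7] = 9.2 + (-0.65)·(1.1/3.1)·(1.7 − (2.7)) = 9.2 + (-0.230645)·(-1) = 9.4306.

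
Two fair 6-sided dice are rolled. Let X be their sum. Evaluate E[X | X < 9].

P(X < 9) = 13/18.
Σ over the event: 2·1/36 + 3·1/18 + 4·1/12 + 5·1/9 + 6·5/36 + 7·1/6 + 8·5/36 = 38/9.
E[X | X < 9] = (38/9) / (13/18) = 76/13.

76/13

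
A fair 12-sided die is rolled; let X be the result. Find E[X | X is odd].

Given X is odd, X is equally likely to be any of {1, 3, 5, 7, 9, 11}.
E[X | X is odd] = (1 + 3 + 5 + 7 + 9 + 11) / 6 = 6.

6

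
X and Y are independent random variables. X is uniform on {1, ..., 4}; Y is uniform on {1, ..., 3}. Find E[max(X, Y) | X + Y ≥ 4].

Outcomes with X + Y ≥ 4: (1,3), (2,2), (2,3), (3,1), (3,2), (3,3), (4,1), (4,2), (4,3), each with probability 1/12.
E[max(X, Y) | X + Y ≥ 4] = (3 + 2 + 3 + 3 + 3 + 3 + 4 + 4 + 4) / 9 = 29/9.

29/9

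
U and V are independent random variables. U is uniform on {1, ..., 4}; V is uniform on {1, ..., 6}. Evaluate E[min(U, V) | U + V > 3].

47/21

P(U + V > 3) = 7/8.
Summing min(U,V)·P(x,y) over outcomes with U + V > 3 gives 47/24.
E[min(U, V) | U + V > 3] = (47/24) / (7/8) = 47/21.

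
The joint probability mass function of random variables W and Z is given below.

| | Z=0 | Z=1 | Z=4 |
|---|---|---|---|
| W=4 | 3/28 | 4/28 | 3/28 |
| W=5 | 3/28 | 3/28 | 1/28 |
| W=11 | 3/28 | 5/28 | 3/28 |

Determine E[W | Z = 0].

20/3

P(Z = 0) = 9/28.
Σ W·P over the event = 4·(3/28) + 5·(3/28) + 11·(3/28) = 15/7.
E[W | Z = 0] = (15/7) / (9/28) = 20/3.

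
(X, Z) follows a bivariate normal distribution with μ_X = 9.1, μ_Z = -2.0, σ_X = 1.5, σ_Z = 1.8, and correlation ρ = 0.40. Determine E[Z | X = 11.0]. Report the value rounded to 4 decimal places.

-1.0880

E[Z | X=x] = μ_Z + ρ(σ_Z/σ_X)(x − μ_X) for jointly normal variables.
E[Z | X=11.0] = -2.0 + (0.40)·(1.8/1.5)·(11.0 − (9.1)) = -2.0 + (0.48)·(1.9) = -1.0880.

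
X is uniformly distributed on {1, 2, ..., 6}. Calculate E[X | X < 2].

Given X < 2, X is equally likely to be any of {1}.
E[X | X < 2] = (1) / 1 = 1.

1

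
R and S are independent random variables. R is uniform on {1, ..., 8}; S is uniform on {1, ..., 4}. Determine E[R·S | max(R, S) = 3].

27/5

Outcomes with max(R, S) = 3: (1,3), (2,3), (3,1), (3,2), (3,3), each with probability 1/32.
E[R·S | max(R, S) = 3] = (3 + 6 + 3 + 6 + 9) / 5 = 27/5.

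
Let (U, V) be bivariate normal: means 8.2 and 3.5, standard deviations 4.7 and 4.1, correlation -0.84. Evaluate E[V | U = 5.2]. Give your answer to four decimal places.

5.6983

For a bivariate normal, E[V | U=x] = μ_V + ρ·(σ_V/σ_U)·(x − μ_U).
E[V | U=5.2] = 3.5 + (-0.84)·(4.1/4.7)·(5.2 − (8.2)) = 3.5 + (-0.73277)·(-3) = 5.6983.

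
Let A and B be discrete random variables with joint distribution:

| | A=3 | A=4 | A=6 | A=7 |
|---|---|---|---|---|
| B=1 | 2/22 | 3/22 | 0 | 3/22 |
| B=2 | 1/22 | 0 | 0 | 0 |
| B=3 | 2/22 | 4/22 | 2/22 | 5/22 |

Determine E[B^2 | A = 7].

6

P(A = 7) = 4/11.
Summing B^2·P(A=x,B=y) over the conditioning event gives 24/11.
E[B^2 | A = 7] = (24/11) / (4/11) = 6.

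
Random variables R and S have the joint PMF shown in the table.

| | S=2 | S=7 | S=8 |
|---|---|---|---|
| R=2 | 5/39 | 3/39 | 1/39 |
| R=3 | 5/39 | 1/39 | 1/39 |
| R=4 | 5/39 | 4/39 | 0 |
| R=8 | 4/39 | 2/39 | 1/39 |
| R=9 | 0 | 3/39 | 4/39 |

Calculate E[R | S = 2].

P(S = 2) = 19/39.
Σ R·P over the event = 2·(5/39) + 3·(5/39) + 4·(5/39) + 8·(4/39) = 77/39.
E[R | S = 2] = (77/39) / (19/39) = 77/19.

77/19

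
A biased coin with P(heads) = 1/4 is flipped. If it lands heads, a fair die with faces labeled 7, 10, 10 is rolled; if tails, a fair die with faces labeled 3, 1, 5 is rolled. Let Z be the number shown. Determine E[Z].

9/2

E[Z | heads] = (7+10+10)/3 = 9.
E[Z | tails] = (3+1+5)/3 = 3.
E[Z] = (1/4)·(9) + (3/4)·(3) = 9/2.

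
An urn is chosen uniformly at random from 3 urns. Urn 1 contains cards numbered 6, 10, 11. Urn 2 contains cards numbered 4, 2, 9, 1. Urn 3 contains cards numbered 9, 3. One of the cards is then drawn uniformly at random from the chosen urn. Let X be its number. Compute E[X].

19/3

E[X | urn 1] = (6+10+11)/3 = 9.
E[X | urn 2] = (4+2+9+1)/4 = 4.
E[X | urn 3] = (9+3)/2 = 6.
By the law of total expectation,
E[X] = (1/3)·(9) + (1/3)·(4) + (1/3)·(6) = 19/3.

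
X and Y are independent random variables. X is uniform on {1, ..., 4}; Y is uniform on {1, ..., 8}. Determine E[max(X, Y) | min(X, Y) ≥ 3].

67/12

P(min(X, Y) ≥ 3) = 3/8.
Summing max(X,Y)·P(x,y) over outcomes with min(X, Y) ≥ 3 gives 67/32.
E[max(X, Y) | min(X, Y) ≥ 3] = (67/32) / (3/8) = 67/12.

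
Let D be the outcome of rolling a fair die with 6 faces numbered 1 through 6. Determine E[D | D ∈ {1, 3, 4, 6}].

7/2

P(D ∈ {1, 3, 4, 6}) = 2/3.
Σ over the event: 1·1/6 + 3·1/6 + 4·1/6 + 6·1/6 = 7/3.
E[D | D ∈ {1, 3, 4, 6}] = (7/3) / (2/3) = 7/2.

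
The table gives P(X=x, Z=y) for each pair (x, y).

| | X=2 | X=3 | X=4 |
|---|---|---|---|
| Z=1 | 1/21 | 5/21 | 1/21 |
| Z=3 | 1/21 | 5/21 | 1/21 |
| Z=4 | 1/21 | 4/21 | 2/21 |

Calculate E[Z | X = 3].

P(X = 3) = 2/3.
Σ Z·P over the event = 1·(5/21) + 3·(5/21) + 4·(4/21) = 12/7.
E[Z | X = 3] = (12/7) / (2/3) = 18/7.

18/7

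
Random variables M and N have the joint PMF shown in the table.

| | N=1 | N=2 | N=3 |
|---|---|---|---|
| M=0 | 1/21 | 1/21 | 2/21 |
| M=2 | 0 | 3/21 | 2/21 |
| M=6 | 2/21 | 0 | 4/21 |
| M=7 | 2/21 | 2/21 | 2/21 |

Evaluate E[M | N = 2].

10/3

P(N = 2) = 2/7.
Σ M·P over the event = 0·(1/21) + 2·(3/21) + 7·(2/21) = 20/21.
E[M | N = 2] = (20/21) / (2/7) = 10/3.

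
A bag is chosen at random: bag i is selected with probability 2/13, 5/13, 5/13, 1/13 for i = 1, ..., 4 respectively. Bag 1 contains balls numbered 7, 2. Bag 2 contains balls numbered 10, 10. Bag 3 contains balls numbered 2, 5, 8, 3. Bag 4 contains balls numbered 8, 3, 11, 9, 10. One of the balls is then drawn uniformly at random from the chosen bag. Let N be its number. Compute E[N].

E[N | bag 1] = (7+2)/2 = 9/2.
E[N | bag 2] = (10+10)/2 = 10.
E[N | bag 3] = (2+5+8+3)/4 = 9/2.
E[N | bag 4] = (8+3+11+9+10)/5 = 41/5.
E[N] = (2/13)·(9/2) + (5/13)·(10) + (5/13)·(9/2) + (1/13)·(41/5) = 69/10.

69/10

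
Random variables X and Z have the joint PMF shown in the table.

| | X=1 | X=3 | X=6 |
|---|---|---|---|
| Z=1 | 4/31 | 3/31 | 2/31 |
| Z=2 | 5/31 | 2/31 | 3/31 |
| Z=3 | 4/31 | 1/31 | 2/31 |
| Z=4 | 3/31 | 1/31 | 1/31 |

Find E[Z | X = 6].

P(X = 6) = 8/31.
Σ Z·P over the event = 1·(2/31) + 2·(3/31) + 3·(2/31) + 4·(1/31) = 18/31.
E[Z | X = 6] = (18/31) / (8/31) = 9/4.

9/4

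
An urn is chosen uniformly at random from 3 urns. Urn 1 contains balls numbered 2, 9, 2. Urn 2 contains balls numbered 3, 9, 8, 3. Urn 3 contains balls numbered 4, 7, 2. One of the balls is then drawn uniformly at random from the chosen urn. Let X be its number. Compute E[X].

173/36

E[X | urn 1] = (2+9+2)/3 = 13/3.
E[X | urn 2] = (3+9+8+3)/4 = 23/4.
E[X | urn 3] = (4+7+2)/3 = 13/3.
By the law of total expectation,
E[X] = (1/3)·(13/3) + (1/3)·(23/4) + (1/3)·(13/3) = 173/36.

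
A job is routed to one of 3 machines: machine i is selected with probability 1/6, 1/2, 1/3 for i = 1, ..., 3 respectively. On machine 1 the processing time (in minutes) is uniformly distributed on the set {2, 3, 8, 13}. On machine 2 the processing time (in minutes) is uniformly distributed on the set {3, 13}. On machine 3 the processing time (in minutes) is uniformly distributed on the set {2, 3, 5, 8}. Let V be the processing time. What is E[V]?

E[V | machine 1] = (2+3+8+13)/4 = 13/2.
E[V | machine 2] = (3+13)/2 = 8.
E[V | machine 3] = (2+3+5+8)/4 = 9/2.
E[V] = (1/6)·(13/2) + (1/2)·(8) + (1/3)·(9/2) = 79/12.

79/12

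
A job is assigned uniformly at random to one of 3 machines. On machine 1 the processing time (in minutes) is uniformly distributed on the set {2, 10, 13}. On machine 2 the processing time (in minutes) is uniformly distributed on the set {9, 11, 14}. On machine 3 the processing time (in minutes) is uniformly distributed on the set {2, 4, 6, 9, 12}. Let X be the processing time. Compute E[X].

E[X | machine 1] = (2+10+13)/3 = 25/3.
E[X | machine 2] = (9+11+14)/3 = 34/3.
E[X | machine 3] = (2+4+6+9+12)/5 = 33/5.
E[X] = (1/3)·(25/3) + (1/3)·(34/3) + (1/3)·(33/5) = 394/45.

394/45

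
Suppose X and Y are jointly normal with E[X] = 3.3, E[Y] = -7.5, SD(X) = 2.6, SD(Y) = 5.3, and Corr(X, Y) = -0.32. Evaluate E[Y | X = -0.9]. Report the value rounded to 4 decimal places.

For a bivariate normal, E[Y | X=x] = μ_Y + ρ·(σ_Y/σ_X)·(x − μ_X).
E[Y | X=-0.9] = -7.5 + (-0.32)·(5.3/2.6)·(-0.9 − (3.3)) = -7.5 + (-0.65231)·(-4.2) = -4.7603.

-4.7603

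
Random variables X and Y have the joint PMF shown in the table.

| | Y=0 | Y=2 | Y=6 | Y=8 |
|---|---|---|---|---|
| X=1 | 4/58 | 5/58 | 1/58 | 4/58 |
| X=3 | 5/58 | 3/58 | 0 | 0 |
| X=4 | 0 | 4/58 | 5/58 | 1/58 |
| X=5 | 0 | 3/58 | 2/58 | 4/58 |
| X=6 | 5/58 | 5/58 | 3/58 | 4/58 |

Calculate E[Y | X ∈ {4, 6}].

P(X ∈ {4, 6}) = 27/58.
Σ Y·P over the event = 2·(4/58) + 6·(5/58) + 8·(1/58) + 0·(5/58) + 2·(5/58) + 6·(3/58) + 8·(4/58) = 53/29.
E[Y | X ∈ {4, 6}] = (53/29) / (27/58) = 106/27.

106/27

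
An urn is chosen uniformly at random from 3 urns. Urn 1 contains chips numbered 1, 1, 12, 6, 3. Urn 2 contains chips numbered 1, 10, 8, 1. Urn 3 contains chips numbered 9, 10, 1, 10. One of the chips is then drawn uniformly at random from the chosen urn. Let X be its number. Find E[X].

E[X | urn 1] = (1+1+12+6+3)/5 = 23/5.
E[X | urn 2] = (1+10+8+1)/4 = 5.
E[X | urn 3] = (9+10+1+10)/4 = 15/2.
E[X] = (1/3)·(23/5) + (1/3)·(5) + (1/3)·(15/2) = 57/10.

57/10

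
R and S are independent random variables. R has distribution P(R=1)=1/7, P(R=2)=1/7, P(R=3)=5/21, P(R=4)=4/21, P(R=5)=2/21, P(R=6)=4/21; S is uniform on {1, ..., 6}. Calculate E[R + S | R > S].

P(R > S) = 53/126.
Summing (R+S)·P(x,y) over outcomes with R > S gives 61/21.
E[R + S | R > S] = (61/21) / (53/126) = 366/53.

366/53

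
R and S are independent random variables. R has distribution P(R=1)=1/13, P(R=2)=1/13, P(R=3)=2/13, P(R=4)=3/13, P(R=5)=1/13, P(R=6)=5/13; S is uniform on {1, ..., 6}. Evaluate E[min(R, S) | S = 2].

P(S = 2) = 1/6.
Summing min(R,S)·P(x,y) over outcomes with S = 2 gives 25/78.
E[min(R, S) | S = 2] = (25/78) / (1/6) = 25/13.

25/13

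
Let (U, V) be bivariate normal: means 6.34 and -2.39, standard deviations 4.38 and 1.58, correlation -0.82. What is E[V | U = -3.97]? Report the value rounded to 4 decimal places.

For a bivariate normal, E[V | U=x] = μ_V + ρ·(σ_V/σ_U)·(x − μ_U).
E[V | U=-3.97] = -2.39 + (-0.82)·(1.58/4.38)·(-3.97 − (6.34)) = -2.39 + (-0.2958)·(-10.31) = 0.6597.

0.6597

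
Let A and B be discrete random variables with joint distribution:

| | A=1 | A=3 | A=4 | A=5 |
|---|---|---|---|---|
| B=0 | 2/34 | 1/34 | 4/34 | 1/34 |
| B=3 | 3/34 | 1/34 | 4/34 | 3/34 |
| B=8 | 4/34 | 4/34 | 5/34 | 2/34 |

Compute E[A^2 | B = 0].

25/2

P(B = 0) = 4/17.
Σ A^2·P over the event = 1·(2/34) + 9·(1/34) + 16·(4/34) + 25·(1/34) = 50/17.
E[A^2 | B = 0] = (50/17) / (4/17) = 25/2.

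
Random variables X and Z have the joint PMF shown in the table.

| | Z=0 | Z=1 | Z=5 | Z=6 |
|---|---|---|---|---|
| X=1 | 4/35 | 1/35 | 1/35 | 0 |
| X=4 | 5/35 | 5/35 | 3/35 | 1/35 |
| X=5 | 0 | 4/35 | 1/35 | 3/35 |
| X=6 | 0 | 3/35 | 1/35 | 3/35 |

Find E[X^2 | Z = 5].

55/3

P(Z = 5) = 6/35.
Σ X^2·P over the event = 1·(1/35) + 16·(3/35) + 25·(1/35) + 36·(1/35) = 22/7.
E[X^2 | Z = 5] = (22/7) / (6/35) = 55/3.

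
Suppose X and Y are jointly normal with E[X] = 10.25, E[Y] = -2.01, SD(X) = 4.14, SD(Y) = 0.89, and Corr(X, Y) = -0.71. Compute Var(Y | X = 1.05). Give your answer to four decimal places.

For a bivariate normal, Var(Y | X=x) = σ_Y²(1 − ρ²).
Var(Y | X=1.05) = (0.89)²·(1 − (-0.71)²) = 0.7921·0.4959 = 0.3928.

0.3928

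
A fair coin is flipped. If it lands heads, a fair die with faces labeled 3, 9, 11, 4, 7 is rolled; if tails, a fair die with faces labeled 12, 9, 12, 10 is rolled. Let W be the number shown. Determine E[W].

E[W | heads] = (3+9+11+4+7)/5 = 34/5.
E[W | tails] = (12+9+12+10)/4 = 43/4.
E[W] = (1/2)·(34/5) + (1/2)·(43/4) = 351/40.

351/40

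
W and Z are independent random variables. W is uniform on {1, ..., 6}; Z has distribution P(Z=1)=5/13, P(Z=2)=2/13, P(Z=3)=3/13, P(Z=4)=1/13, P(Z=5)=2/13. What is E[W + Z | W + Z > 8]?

P(W + Z > 8) = 11/78.
Summing (W+Z)·P(x,y) over outcomes with W + Z > 8 gives 53/39.
E[W + Z | W + Z > 8] = (53/39) / (11/78) = 106/11.

106/11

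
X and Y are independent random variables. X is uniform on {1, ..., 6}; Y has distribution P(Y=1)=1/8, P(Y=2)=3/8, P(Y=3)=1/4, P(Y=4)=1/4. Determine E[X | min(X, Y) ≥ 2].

P(min(X, Y) ≥ 2) = 35/48.
Summing X·P(x,y) over outcomes with min(X, Y) ≥ 2 gives 35/12.
E[X | min(X, Y) ≥ 2] = (35/12) / (35/48) = 4.

4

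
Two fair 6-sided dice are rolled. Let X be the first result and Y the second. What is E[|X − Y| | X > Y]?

P(X > Y) = 5/12.
Summing |X−Y|·P(x,y) over outcomes with X > Y gives 35/36.
E[|X − Y| | X > Y] = (35/36) / (5/12) = 7/3.

7/3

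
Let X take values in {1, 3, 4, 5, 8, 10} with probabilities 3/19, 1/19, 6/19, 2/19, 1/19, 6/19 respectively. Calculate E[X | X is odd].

8/3

P(X is odd) = 6/19.
Σ over the event: 1·3/19 + 3·1/19 + 5·2/19 = 16/19.
E[X | X is odd] = (16/19) / (6/19) = 8/3.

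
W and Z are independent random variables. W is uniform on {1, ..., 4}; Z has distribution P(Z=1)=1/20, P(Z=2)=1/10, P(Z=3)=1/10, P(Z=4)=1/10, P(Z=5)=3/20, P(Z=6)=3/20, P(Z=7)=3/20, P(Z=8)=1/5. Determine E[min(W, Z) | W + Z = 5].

P(W + Z = 5) = 7/80.
Summing min(W,Z)·P(x,y) over outcomes with W + Z = 5 gives 11/80.
E[min(W, Z) | W + Z = 5] = (11/80) / (7/80) = 11/7.

11/7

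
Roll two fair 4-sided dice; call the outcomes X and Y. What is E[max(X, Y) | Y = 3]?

Outcomes with Y = 3: (1,3), (2,3), (3,3), (4,3), each with probability 1/16.
E[max(X, Y) | Y = 3] = (3 + 3 + 3 + 4) / 4 = 13/4.

13/4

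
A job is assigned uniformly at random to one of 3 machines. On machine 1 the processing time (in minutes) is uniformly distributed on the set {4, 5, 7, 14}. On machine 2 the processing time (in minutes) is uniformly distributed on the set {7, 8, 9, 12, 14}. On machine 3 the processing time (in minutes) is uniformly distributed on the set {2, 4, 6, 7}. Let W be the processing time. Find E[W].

89/12

E[W | machine 1] = (4+5+7+14)/4 = 15/2.
E[W | machine 2] = (7+8+9+12+14)/5 = 10.
E[W | machine 3] = (2+4+6+7)/4 = 19/4.
By the law of total expectation,
E[W] = (1/3)·(15/2) + (1/3)·(10) + (1/3)·(19/4) = 89/12.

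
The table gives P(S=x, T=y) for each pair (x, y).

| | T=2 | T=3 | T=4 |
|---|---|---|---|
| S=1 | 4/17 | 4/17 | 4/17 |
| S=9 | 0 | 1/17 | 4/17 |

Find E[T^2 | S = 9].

73/5

P(S = 9) = 5/17.
Σ T^2·P over the event = 9·(1/17) + 16·(4/17) = 73/17.
E[T^2 | S = 9] = (73/17) / (5/17) = 73/5.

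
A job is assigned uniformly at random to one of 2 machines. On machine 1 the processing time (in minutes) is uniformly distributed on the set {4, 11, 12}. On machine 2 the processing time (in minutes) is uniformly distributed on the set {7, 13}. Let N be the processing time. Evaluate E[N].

19/2

E[N | machine 1] = (4+11+12)/3 = 9.
E[N | machine 2] = (7+13)/2 = 10.
E[N] = (1/2)·(9) + (1/2)·(10) = 19/2.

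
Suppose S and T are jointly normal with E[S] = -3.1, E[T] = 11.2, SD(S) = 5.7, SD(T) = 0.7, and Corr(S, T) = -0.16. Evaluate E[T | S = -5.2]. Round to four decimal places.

11.2413

For a bivariate normal, E[T | S=x] = μ_T + ρ·(σ_T/σ_S)·(x − μ_S).
E[T | S=-5.2] = 11.2 + (-0.16)·(0.7/5.7)·(-5.2 − (-3.1)) = 11.2 + (-0.019649)·(-2.1) = 11.2413.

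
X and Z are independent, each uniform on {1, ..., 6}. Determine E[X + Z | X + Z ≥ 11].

Outcomes with X + Z ≥ 11: (5,6), (6,5), (6,6), each with probability 1/36.
E[X + Z | X + Z ≥ 11] = (11 + 11 + 12) / 3 = 34/3.

34/3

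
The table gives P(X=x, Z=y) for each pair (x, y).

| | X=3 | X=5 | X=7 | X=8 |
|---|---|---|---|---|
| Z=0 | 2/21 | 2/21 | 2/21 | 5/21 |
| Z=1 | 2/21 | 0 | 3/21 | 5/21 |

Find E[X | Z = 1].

67/10

P(Z = 1) = 10/21.
Summing X·P(X=x,Z=y) over the conditioning event gives 67/21.
E[X | Z = 1] = (67/21) / (10/21) = 67/10.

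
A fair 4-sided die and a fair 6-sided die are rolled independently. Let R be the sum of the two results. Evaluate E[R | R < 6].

P(R < 6) = 5/12.
Σ over the event: 2·1/24 + 3·1/12 + 4·1/8 + 5·1/6 = 5/3.
E[R | R < 6] = (5/3) / (5/12) = 4.

4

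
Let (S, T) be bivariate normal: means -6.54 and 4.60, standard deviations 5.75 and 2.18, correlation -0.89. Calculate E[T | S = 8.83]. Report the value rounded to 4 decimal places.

E[T | S=x] = μ_T + ρ(σ_T/σ_S)(x − μ_S) for jointly normal variables.
E[T | S=8.83] = 4.60 + (-0.89)·(2.18/5.75)·(8.83 − (-6.54)) = 4.60 + (-0.337426)·(15.37) = -0.5862.

-0.5862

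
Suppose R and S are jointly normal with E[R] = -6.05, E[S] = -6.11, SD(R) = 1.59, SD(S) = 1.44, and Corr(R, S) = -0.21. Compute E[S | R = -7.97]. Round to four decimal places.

The regression of S on R has slope ρ·σ_S/σ_R and passes through (μ_R, μ_S).
E[S | R=-7.97] = -6.11 + (-0.21)·(1.44/1.59)·(-7.97 − (-6.05)) = -6.11 + (-0.19019)·(-1.92) = -5.7448.

-5.7448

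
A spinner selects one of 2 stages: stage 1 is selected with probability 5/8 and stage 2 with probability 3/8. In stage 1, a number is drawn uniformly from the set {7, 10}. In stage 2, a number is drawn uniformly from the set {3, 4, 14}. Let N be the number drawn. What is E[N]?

E[N | stage 1] = (7+10)/2 = 17/2.
E[N | stage 2] = (3+4+14)/3 = 7.
E[N] = (5/8)·(17/2) + (3/8)·(7) = 127/16.

127/16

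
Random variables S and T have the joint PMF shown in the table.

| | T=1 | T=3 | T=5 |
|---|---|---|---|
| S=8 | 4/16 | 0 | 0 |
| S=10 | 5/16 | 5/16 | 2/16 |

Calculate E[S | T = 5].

P(T = 5) = 1/8.
Σ S·P over the event = 10·(2/16) = 5/4.
E[S | T = 5] = (5/4) / (1/8) = 10.

10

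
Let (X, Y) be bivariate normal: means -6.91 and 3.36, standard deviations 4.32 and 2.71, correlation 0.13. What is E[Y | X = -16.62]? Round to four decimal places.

2.5681

E[Y | X=x] = μ_Y + ρ(σ_Y/σ_X)(x − μ_X) for jointly normal variables.
E[Y | X=-16.62] = 3.36 + (0.13)·(2.71/4.32)·(-16.62 − (-6.91)) = 3.36 + (0.081551)·(-9.71) = 2.5681.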